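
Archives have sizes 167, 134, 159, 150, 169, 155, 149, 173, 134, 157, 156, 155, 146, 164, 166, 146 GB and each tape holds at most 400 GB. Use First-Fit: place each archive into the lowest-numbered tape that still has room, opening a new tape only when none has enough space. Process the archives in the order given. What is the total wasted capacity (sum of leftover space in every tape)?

720

Put 167 GB in tape 1; 233 GB remain.
Put 134 GB in tape 1; 99 GB remain.
Put 159 GB in tape 2; 241 GB remain.
Put 150 GB in tape 2; 91 GB remain.
Put 169 GB in tape 3; 231 GB remain.
Put 155 GB in tape 3; 76 GB remain.
Put 149 GB in tape 4; 251 GB remain.
Put 173 GB in tape 4; 78 GB remain.
Put 134 GB in tape 5; 266 GB remain.
Put 157 GB in tape 5; 109 GB remain.
Put 156 GB in tape 6; 244 GB remain.
Put 155 GB in tape 6; 89 GB remain.
Put 146 GB in tape 7; 254 GB remain.
Put 164 GB in tape 7; 90 GB remain.
Put 166 GB in tape 8; 234 GB remain.
Put 146 GB in tape 8; 88 GB remain.
8 tapes × 400 GB = 3200 GB; used 2480 GB; unused 720 GB.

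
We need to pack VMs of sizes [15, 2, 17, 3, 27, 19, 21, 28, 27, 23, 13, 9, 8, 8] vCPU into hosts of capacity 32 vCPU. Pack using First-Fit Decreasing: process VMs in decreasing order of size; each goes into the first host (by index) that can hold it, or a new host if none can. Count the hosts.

8 hosts

Sorted descending: 28, 27, 27, 23, 21, 19, 17, 15, 13, 9, 8, 8, 3, 2.
Put 28 vCPU in host 1; 4 vCPU remain.
Put 27 vCPU in host 2; 5 vCPU remain.
Put 27 vCPU in host 3; 5 vCPU remain.
Put 23 vCPU in host 4; 9 vCPU remain.
Put 21 vCPU in host 5; 11 vCPU remain.
Put 19 vCPU in host 6; 13 vCPU remain.
Put 17 vCPU in host 7; 15 vCPU remain.
Put 15 vCPU in host 7; 0 vCPU remain.
Put 13 vCPU in host 6; 0 vCPU remain.
Put 9 vCPU in host 4; 0 vCPU remain.
Put 8 vCPU in host 5; 3 vCPU remain.
Put 8 vCPU in host 8; 24 vCPU remain.
Put 3 vCPU in host 1; 1 vCPU remain.
Put 2 vCPU in host 2; 3 vCPU remain.
Final hosts: [28,3] [27,2] [27] [23,9] [21,8] [19,13] [17,15] [8].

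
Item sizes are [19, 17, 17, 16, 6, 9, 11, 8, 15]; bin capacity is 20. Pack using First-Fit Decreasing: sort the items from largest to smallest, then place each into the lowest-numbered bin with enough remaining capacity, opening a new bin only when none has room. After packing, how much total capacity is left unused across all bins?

Sorted descending: 19, 17, 17, 16, 15, 11, 9, 8, 6.
Put 19 in bin 1; 1 remain.
Put 17 in bin 2; 3 remain.
Put 17 in bin 3; 3 remain.
Put 16 in bin 4; 4 remain.
Put 15 in bin 5; 5 remain.
Put 11 in bin 6; 9 remain.
Put 9 in bin 6; 0 remain.
Put 8 in bin 7; 12 remain.
Put 6 in bin 7; 6 remain.
7 bins × 20 = 140; used 118; unused 22.

22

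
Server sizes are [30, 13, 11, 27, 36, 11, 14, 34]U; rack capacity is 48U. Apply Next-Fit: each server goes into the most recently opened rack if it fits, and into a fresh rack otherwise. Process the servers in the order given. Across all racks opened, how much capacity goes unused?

16

Put 30U in rack 1; 18U remain.
Put 13U in rack 1; 5U remain.
Put 11U in rack 2; 37U remain.
Put 27U in rack 2; 10U remain.
Put 36U in rack 3; 12U remain.
Put 11U in rack 3; 1U remain.
Put 14U in rack 4; 34U remain.
Put 34U in rack 4; 0U remain.
4 racks × 48U = 192U; used 176U; unused 16U.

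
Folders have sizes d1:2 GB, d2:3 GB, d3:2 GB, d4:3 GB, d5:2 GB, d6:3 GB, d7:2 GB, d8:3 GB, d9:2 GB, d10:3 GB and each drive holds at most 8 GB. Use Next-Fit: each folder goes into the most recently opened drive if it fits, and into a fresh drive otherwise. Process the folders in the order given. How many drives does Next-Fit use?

drive 1: place d1 (2 GB), 6 GB left
drive 1: place d2 (3 GB), 3 GB left
drive 1: place d3 (2 GB), 1 GB left
drive 2: place d4 (3 GB), 5 GB left
drive 2: place d5 (2 GB), 3 GB left
drive 2: place d6 (3 GB), 0 GB left
drive 3: place d7 (2 GB), 6 GB left
drive 3: place d8 (3 GB), 3 GB left
drive 3: place d9 (2 GB), 1 GB left
drive 4: place d10 (3 GB), 5 GB left
Final drives: [2,3,2] [3,2,3] [2,3,2] [3].

4 drives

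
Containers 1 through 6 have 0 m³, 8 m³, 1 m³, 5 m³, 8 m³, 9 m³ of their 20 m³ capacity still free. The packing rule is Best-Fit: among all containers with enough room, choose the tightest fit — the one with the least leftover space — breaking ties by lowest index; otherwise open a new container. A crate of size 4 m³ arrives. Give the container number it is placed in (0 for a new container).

Containers with room: container 2 (8 m³), container 4 (5 m³), container 5 (8 m³), container 6 (9 m³).
Tightest fit is container 4 with 5 m³ free.

4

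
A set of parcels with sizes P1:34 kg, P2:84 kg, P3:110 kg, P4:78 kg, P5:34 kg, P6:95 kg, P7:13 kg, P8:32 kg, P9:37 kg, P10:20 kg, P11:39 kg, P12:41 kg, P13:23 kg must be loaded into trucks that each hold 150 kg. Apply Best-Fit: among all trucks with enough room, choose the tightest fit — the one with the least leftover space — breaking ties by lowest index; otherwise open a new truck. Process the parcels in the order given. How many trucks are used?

5

Put P1 (34 kg) in truck 1; 116 kg remain.
Put P2 (84 kg) in truck 1; 32 kg remain.
Put P3 (110 kg) in truck 2; 40 kg remain.
Put P4 (78 kg) in truck 3; 72 kg remain.
Put P5 (34 kg) in truck 2; 6 kg remain.
Put P6 (95 kg) in truck 4; 55 kg remain.
Put P7 (13 kg) in truck 1; 19 kg remain.
Put P8 (32 kg) in truck 4; 23 kg remain.
Put P9 (37 kg) in truck 3; 35 kg remain.
Put P10 (20 kg) in truck 4; 3 kg remain.
Put P11 (39 kg) in truck 5; 111 kg remain.
Put P12 (41 kg) in truck 5; 70 kg remain.
Put P13 (23 kg) in truck 3; 12 kg remain.
Final trucks: [34,84,13] [110,34] [78,37,23] [95,32,20] [39,41].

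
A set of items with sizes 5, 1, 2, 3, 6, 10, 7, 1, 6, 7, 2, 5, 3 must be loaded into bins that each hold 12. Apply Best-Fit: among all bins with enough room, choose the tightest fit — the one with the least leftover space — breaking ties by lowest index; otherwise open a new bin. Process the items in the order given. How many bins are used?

5

5 → bin 1 (remaining 7)
1 → bin 1 (remaining 6)
2 → bin 1 (remaining 4)
3 → bin 1 (remaining 1)
6 → bin 2 (remaining 6)
10 → bin 3 (remaining 2)
7 → bin 4 (remaining 5)
1 → bin 1 (remaining 0)
6 → bin 2 (remaining 0)
7 → bin 5 (remaining 5)
2 → bin 3 (remaining 0)
5 → bin 4 (remaining 0)
3 → bin 5 (remaining 2)
Final bins: [5,1,2,3,1] [6,6] [10,2] [7,5] [7,3].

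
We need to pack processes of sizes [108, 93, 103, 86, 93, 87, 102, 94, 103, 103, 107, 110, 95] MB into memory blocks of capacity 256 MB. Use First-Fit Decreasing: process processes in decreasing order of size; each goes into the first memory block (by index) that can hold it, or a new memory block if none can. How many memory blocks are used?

Sorted descending: 110, 108, 107, 103, 103, 103, 102, 95, 94, 93, 93, 87, 86.
110 MB → memory block 1 (remaining 146 MB)
108 MB → memory block 1 (remaining 38 MB)
107 MB → memory block 2 (remaining 149 MB)
103 MB → memory block 2 (remaining 46 MB)
103 MB → memory block 3 (remaining 153 MB)
103 MB → memory block 3 (remaining 50 MB)
102 MB → memory block 4 (remaining 154 MB)
95 MB → memory block 4 (remaining 59 MB)
94 MB → memory block 5 (remaining 162 MB)
93 MB → memory block 5 (remaining 69 MB)
93 MB → memory block 6 (remaining 163 MB)
87 MB → memory block 6 (remaining 76 MB)
86 MB → memory block 7 (remaining 170 MB)

7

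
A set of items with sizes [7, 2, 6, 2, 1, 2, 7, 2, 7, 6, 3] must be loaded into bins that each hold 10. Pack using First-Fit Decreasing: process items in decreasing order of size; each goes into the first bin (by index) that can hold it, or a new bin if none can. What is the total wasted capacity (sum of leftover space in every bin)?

Sorted descending: 7, 7, 7, 6, 6, 3, 2, 2, 2, 2, 1.
Put 7 in bin 1; 3 remain.
Put 7 in bin 2; 3 remain.
Put 7 in bin 3; 3 remain.
Put 6 in bin 4; 4 remain.
Put 6 in bin 5; 4 remain.
Put 3 in bin 1; 0 remain.
Put 2 in bin 2; 1 remain.
Put 2 in bin 3; 1 remain.
Put 2 in bin 4; 2 remain.
Put 2 in bin 4; 0 remain.
Put 1 in bin 2; 0 remain.
5 bins × 10 = 50; used 45; unused 5.

5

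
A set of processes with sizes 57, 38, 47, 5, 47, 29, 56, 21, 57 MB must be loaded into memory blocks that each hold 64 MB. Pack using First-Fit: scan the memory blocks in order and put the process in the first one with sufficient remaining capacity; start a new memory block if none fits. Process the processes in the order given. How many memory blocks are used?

57 MB → memory block 1 (remaining 7 MB)
38 MB → memory block 2 (remaining 26 MB)
47 MB → memory block 3 (remaining 17 MB)
5 MB → memory block 1 (remaining 2 MB)
47 MB → memory block 4 (remaining 17 MB)
29 MB → memory block 5 (remaining 35 MB)
56 MB → memory block 6 (remaining 8 MB)
21 MB → memory block 2 (remaining 5 MB)
57 MB → memory block 7 (remaining 7 MB)

7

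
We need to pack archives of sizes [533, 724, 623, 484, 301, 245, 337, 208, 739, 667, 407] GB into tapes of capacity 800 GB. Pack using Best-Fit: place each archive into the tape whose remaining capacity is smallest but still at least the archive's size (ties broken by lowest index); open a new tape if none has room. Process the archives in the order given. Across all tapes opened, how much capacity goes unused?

1132

533 GB → tape 1 (remaining 267 GB)
724 GB → tape 2 (remaining 76 GB)
623 GB → tape 3 (remaining 177 GB)
484 GB → tape 4 (remaining 316 GB)
301 GB → tape 4 (remaining 15 GB)
245 GB → tape 1 (remaining 22 GB)
337 GB → tape 5 (remaining 463 GB)
208 GB → tape 5 (remaining 255 GB)
739 GB → tape 6 (remaining 61 GB)
667 GB → tape 7 (remaining 133 GB)
407 GB → tape 8 (remaining 393 GB)
8 tapes × 800 GB = 6400 GB; used 5268 GB; unused 1132 GB.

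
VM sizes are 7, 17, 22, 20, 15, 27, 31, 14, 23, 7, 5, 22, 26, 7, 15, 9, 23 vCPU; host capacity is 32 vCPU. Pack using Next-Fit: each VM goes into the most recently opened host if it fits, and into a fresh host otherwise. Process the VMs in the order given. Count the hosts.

12

7 vCPU → host 1 (remaining 25 vCPU)
17 vCPU → host 1 (remaining 8 vCPU)
22 vCPU → host 2 (remaining 10 vCPU)
20 vCPU → host 3 (remaining 12 vCPU)
15 vCPU → host 4 (remaining 17 vCPU)
27 vCPU → host 5 (remaining 5 vCPU)
31 vCPU → host 6 (remaining 1 vCPU)
14 vCPU → host 7 (remaining 18 vCPU)
23 vCPU → host 8 (remaining 9 vCPU)
7 vCPU → host 8 (remaining 2 vCPU)
5 vCPU → host 9 (remaining 27 vCPU)
22 vCPU → host 9 (remaining 5 vCPU)
26 vCPU → host 10 (remaining 6 vCPU)
7 vCPU → host 11 (remaining 25 vCPU)
15 vCPU → host 11 (remaining 10 vCPU)
9 vCPU → host 11 (remaining 1 vCPU)
23 vCPU → host 12 (remaining 9 vCPU)
Final hosts: [7,17] [22] [20] [15] [27] [31] [14] [23,7] [5,22] [26] [7,15,9] [23].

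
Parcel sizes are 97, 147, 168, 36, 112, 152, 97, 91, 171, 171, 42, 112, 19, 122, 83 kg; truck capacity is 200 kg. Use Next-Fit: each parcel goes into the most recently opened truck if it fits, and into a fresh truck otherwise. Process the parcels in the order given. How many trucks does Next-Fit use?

11

truck 1: place 97 kg, 103 kg left
truck 2: place 147 kg, 53 kg left
truck 3: place 168 kg, 32 kg left
truck 4: place 36 kg, 164 kg left
truck 4: place 112 kg, 52 kg left
truck 5: place 152 kg, 48 kg left
truck 6: place 97 kg, 103 kg left
truck 6: place 91 kg, 12 kg left
truck 7: place 171 kg, 29 kg left
truck 8: place 171 kg, 29 kg left
truck 9: place 42 kg, 158 kg left
truck 9: place 112 kg, 46 kg left
truck 9: place 19 kg, 27 kg left
truck 10: place 122 kg, 78 kg left
truck 11: place 83 kg, 117 kg left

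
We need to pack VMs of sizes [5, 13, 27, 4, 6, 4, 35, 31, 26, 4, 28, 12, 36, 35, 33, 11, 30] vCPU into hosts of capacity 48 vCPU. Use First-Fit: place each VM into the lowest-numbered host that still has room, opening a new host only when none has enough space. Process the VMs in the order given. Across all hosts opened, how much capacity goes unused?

5 vCPU → host 1 (remaining 43 vCPU)
13 vCPU → host 1 (remaining 30 vCPU)
27 vCPU → host 1 (remaining 3 vCPU)
4 vCPU → host 2 (remaining 44 vCPU)
6 vCPU → host 2 (remaining 38 vCPU)
4 vCPU → host 2 (remaining 34 vCPU)
35 vCPU → host 3 (remaining 13 vCPU)
31 vCPU → host 2 (remaining 3 vCPU)
26 vCPU → host 4 (remaining 22 vCPU)
4 vCPU → host 3 (remaining 9 vCPU)
28 vCPU → host 5 (remaining 20 vCPU)
12 vCPU → host 4 (remaining 10 vCPU)
36 vCPU → host 6 (remaining 12 vCPU)
35 vCPU → host 7 (remaining 13 vCPU)
33 vCPU → host 8 (remaining 15 vCPU)
11 vCPU → host 5 (remaining 9 vCPU)
30 vCPU → host 9 (remaining 18 vCPU)
9 hosts × 48 vCPU = 432 vCPU; used 340 vCPU; unused 92 vCPU.

92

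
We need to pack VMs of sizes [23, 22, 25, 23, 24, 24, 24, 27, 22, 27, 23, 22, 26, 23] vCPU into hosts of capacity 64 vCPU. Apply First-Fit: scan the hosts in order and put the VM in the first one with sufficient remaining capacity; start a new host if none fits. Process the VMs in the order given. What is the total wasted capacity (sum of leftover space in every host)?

Put 23 vCPU in host 1; 41 vCPU remain.
Put 22 vCPU in host 1; 19 vCPU remain.
Put 25 vCPU in host 2; 39 vCPU remain.
Put 23 vCPU in host 2; 16 vCPU remain.
Put 24 vCPU in host 3; 40 vCPU remain.
Put 24 vCPU in host 3; 16 vCPU remain.
Put 24 vCPU in host 4; 40 vCPU remain.
Put 27 vCPU in host 4; 13 vCPU remain.
Put 22 vCPU in host 5; 42 vCPU remain.
Put 27 vCPU in host 5; 15 vCPU remain.
Put 23 vCPU in host 6; 41 vCPU remain.
Put 22 vCPU in host 6; 19 vCPU remain.
Put 26 vCPU in host 7; 38 vCPU remain.
Put 23 vCPU in host 7; 15 vCPU remain.
7 hosts × 64 vCPU = 448 vCPU; used 335 vCPU; unused 113 vCPU.

113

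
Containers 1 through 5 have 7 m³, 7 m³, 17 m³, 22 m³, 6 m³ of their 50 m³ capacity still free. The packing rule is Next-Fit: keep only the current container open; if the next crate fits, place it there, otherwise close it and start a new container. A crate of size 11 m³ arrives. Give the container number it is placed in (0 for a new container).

0

Next-Fit only looks at container 5, which has 6 m³ free.
11 m³ does not fit, so a new container is opened.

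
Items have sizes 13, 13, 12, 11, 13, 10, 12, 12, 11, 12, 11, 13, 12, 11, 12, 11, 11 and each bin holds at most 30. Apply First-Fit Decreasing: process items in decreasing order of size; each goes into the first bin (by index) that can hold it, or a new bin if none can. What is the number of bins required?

Sorted descending: 13, 13, 13, 13, 12, 12, 12, 12, 12, 12, 11, 11, 11, 11, 11, 11, 10.
bin 1: place 13, 17 left
bin 1: place 13, 4 left
bin 2: place 13, 17 left
bin 2: place 13, 4 left
bin 3: place 12, 18 left
bin 3: place 12, 6 left
bin 4: place 12, 18 left
bin 4: place 12, 6 left
bin 5: place 12, 18 left
bin 5: place 12, 6 left
bin 6: place 11, 19 left
bin 6: place 11, 8 left
bin 7: place 11, 19 left
bin 7: place 11, 8 left
bin 8: place 11, 19 left
bin 8: place 11, 8 left
bin 9: place 10, 20 left
Final bins: [13,13] [13,13] [12,12] [12,12] [12,12] [11,11] [11,11] [11,11] [10].

9 bins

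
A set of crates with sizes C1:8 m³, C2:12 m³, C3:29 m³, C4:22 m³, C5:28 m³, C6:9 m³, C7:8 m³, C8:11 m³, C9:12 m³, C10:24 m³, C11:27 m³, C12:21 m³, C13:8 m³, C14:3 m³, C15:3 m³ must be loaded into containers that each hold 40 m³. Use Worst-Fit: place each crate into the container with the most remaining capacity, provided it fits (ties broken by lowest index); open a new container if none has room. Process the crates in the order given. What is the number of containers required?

Put C1 (8 m³) in container 1; 32 m³ remain.
Put C2 (12 m³) in container 1; 20 m³ remain.
Put C3 (29 m³) in container 2; 11 m³ remain.
Put C4 (22 m³) in container 3; 18 m³ remain.
Put C5 (28 m³) in container 4; 12 m³ remain.
Put C6 (9 m³) in container 1; 11 m³ remain.
Put C7 (8 m³) in container 3; 10 m³ remain.
Put C8 (11 m³) in container 4; 1 m³ remain.
Put C9 (12 m³) in container 5; 28 m³ remain.
Put C10 (24 m³) in container 5; 4 m³ remain.
Put C11 (27 m³) in container 6; 13 m³ remain.
Put C12 (21 m³) in container 7; 19 m³ remain.
Put C13 (8 m³) in container 7; 11 m³ remain.
Put C14 (3 m³) in container 6; 10 m³ remain.
Put C15 (3 m³) in container 1; 8 m³ remain.
Final containers: [8,12,9,3] [29] [22,8] [28,11] [12,24] [27,3] [21,8].

7 containers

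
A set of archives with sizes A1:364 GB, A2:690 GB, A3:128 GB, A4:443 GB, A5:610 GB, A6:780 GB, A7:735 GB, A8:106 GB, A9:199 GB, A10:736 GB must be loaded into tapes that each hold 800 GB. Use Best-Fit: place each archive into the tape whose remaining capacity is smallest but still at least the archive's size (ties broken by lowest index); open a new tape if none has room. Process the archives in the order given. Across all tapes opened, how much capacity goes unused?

809

tape 1: place A1 (364 GB), 436 GB left
tape 2: place A2 (690 GB), 110 GB left
tape 1: place A3 (128 GB), 308 GB left
tape 3: place A4 (443 GB), 357 GB left
tape 4: place A5 (610 GB), 190 GB left
tape 5: place A6 (780 GB), 20 GB left
tape 6: place A7 (735 GB), 65 GB left
tape 2: place A8 (106 GB), 4 GB left
tape 1: place A9 (199 GB), 109 GB left
tape 7: place A10 (736 GB), 64 GB left
7 tapes × 800 GB = 5600 GB; used 4791 GB; unused 809 GB.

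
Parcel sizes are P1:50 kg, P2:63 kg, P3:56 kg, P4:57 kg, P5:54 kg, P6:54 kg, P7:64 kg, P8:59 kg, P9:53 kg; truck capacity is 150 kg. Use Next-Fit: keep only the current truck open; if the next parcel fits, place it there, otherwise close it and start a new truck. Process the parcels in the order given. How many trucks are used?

5

P1 (50 kg) → truck 1 (remaining 100 kg)
P2 (63 kg) → truck 1 (remaining 37 kg)
P3 (56 kg) → truck 2 (remaining 94 kg)
P4 (57 kg) → truck 2 (remaining 37 kg)
P5 (54 kg) → truck 3 (remaining 96 kg)
P6 (54 kg) → truck 3 (remaining 42 kg)
P7 (64 kg) → truck 4 (remaining 86 kg)
P8 (59 kg) → truck 4 (remaining 27 kg)
P9 (53 kg) → truck 5 (remaining 97 kg)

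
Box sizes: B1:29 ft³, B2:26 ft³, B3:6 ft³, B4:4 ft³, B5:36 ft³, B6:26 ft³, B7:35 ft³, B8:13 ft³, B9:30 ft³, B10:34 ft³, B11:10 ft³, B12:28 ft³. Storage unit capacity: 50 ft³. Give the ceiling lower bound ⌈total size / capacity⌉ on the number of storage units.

6 storage units

Total size = 29 + 26 + 6 + 4 + 36 + 26 + 35 + 13 + 30 + 34 + 10 + 28 = 277 ft³.
⌈277 / 50⌉ = 6.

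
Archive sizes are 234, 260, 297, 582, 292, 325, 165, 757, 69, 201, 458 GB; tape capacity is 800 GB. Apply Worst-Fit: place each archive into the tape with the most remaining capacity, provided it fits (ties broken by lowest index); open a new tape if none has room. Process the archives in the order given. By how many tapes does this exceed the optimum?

Worst-Fit: [234,260,297] [582,165] [292,325,69] [757] [201,458] → 5 tapes.
Total size 3640 GB; any packing needs at least ⌈3640/800⌉ = 5 tapes.
So 5 is already optimal.

0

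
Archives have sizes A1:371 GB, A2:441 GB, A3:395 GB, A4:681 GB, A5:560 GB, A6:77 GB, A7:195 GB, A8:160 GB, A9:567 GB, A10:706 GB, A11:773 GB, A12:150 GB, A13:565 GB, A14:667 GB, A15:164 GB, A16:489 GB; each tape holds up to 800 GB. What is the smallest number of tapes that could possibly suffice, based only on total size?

9

Total size = 371 + 441 + 395 + 681 + 560 + 77 + 195 + 160 + 567 + 706 + 773 + 150 + 565 + 667 + 164 + 489 = 6961 GB.
⌈6961 / 800⌉ = 9.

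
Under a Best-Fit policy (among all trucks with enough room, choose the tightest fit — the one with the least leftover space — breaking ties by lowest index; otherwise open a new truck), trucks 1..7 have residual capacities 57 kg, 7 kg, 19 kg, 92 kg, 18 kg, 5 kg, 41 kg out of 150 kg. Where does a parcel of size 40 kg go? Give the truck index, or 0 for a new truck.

7

Trucks with room: truck 1 (57 kg), truck 4 (92 kg), truck 7 (41 kg).
Tightest fit is truck 7 with 41 kg free.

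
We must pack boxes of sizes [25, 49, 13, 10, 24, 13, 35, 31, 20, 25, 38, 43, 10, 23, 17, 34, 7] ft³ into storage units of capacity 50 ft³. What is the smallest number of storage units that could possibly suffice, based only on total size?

9

Total size = 25 + 49 + 13 + 10 + 24 + 13 + 35 + 31 + 20 + 25 + 38 + 43 + 10 + 23 + 17 + 34 + 7 = 417 ft³.
⌈417 / 50⌉ = 9.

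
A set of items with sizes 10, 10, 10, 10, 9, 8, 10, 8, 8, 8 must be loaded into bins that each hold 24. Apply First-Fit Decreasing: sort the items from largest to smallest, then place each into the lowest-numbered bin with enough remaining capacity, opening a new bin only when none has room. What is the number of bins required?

5

Sorted descending: 10, 10, 10, 10, 10, 9, 8, 8, 8, 8.
Put 10 in bin 1; 14 remain.
Put 10 in bin 1; 4 remain.
Put 10 in bin 2; 14 remain.
Put 10 in bin 2; 4 remain.
Put 10 in bin 3; 14 remain.
Put 9 in bin 3; 5 remain.
Put 8 in bin 4; 16 remain.
Put 8 in bin 4; 8 remain.
Put 8 in bin 4; 0 remain.
Put 8 in bin 5; 16 remain.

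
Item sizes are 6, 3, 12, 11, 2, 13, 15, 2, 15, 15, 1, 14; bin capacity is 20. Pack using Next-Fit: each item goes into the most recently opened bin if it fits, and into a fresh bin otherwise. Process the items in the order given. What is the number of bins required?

8

6 → bin 1 (remaining 14)
3 → bin 1 (remaining 11)
12 → bin 2 (remaining 8)
11 → bin 3 (remaining 9)
2 → bin 3 (remaining 7)
13 → bin 4 (remaining 7)
15 → bin 5 (remaining 5)
2 → bin 5 (remaining 3)
15 → bin 6 (remaining 5)
15 → bin 7 (remaining 5)
1 → bin 7 (remaining 4)
14 → bin 8 (remaining 6)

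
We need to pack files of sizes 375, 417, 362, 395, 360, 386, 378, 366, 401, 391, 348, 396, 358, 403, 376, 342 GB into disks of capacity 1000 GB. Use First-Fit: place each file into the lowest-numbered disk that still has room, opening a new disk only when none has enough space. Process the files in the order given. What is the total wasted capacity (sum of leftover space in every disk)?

375 GB → disk 1 (remaining 625 GB)
417 GB → disk 1 (remaining 208 GB)
362 GB → disk 2 (remaining 638 GB)
395 GB → disk 2 (remaining 243 GB)
360 GB → disk 3 (remaining 640 GB)
386 GB → disk 3 (remaining 254 GB)
378 GB → disk 4 (remaining 622 GB)
366 GB → disk 4 (remaining 256 GB)
401 GB → disk 5 (remaining 599 GB)
391 GB → disk 5 (remaining 208 GB)
348 GB → disk 6 (remaining 652 GB)
396 GB → disk 6 (remaining 256 GB)
358 GB → disk 7 (remaining 642 GB)
403 GB → disk 7 (remaining 239 GB)
376 GB → disk 8 (remaining 624 GB)
342 GB → disk 8 (remaining 282 GB)
8 disks × 1000 GB = 8000 GB; used 6054 GB; unused 1946 GB.

1946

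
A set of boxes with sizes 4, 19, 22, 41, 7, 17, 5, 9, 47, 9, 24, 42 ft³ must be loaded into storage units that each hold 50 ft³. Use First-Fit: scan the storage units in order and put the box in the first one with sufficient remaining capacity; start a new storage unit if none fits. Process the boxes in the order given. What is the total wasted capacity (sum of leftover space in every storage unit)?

storage unit 1: place 4 ft³, 46 ft³ left
storage unit 1: place 19 ft³, 27 ft³ left
storage unit 1: place 22 ft³, 5 ft³ left
storage unit 2: place 41 ft³, 9 ft³ left
storage unit 2: place 7 ft³, 2 ft³ left
storage unit 3: place 17 ft³, 33 ft³ left
storage unit 1: place 5 ft³, 0 ft³ left
storage unit 3: place 9 ft³, 24 ft³ left
storage unit 4: place 47 ft³, 3 ft³ left
storage unit 3: place 9 ft³, 15 ft³ left
storage unit 5: place 24 ft³, 26 ft³ left
storage unit 6: place 42 ft³, 8 ft³ left
6 storage units × 50 ft³ = 300 ft³; used 246 ft³; unused 54 ft³.

54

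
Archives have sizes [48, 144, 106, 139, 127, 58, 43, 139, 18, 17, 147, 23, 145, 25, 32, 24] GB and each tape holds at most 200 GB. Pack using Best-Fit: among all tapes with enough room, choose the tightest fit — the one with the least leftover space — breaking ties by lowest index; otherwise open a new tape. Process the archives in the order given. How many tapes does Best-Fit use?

7

48 GB → tape 1 (remaining 152 GB)
144 GB → tape 1 (remaining 8 GB)
106 GB → tape 2 (remaining 94 GB)
139 GB → tape 3 (remaining 61 GB)
127 GB → tape 4 (remaining 73 GB)
58 GB → tape 3 (remaining 3 GB)
43 GB → tape 4 (remaining 30 GB)
139 GB → tape 5 (remaining 61 GB)
18 GB → tape 4 (remaining 12 GB)
17 GB → tape 5 (remaining 44 GB)
147 GB → tape 6 (remaining 53 GB)
23 GB → tape 5 (remaining 21 GB)
145 GB → tape 7 (remaining 55 GB)
25 GB → tape 6 (remaining 28 GB)
32 GB → tape 7 (remaining 23 GB)
24 GB → tape 6 (remaining 4 GB)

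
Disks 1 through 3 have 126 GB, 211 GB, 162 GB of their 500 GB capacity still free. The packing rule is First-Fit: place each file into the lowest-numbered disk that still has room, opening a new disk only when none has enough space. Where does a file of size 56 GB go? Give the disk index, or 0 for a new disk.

1

Disks with room: disk 1 (126 GB), disk 2 (211 GB), disk 3 (162 GB).
The first with room is disk 1.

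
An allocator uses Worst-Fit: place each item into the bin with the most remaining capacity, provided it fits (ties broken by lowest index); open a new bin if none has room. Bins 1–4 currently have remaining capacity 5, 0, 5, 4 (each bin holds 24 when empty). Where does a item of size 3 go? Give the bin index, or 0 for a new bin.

1

Bins with room: bin 1 (5), bin 3 (5), bin 4 (4).
Most room is bin 1 with 5 free.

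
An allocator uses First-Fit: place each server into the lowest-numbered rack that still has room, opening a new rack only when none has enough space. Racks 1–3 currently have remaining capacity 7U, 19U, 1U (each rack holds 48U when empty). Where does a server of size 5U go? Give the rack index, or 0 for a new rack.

Racks with room: rack 1 (7U), rack 2 (19U).
The first with room is rack 1.

1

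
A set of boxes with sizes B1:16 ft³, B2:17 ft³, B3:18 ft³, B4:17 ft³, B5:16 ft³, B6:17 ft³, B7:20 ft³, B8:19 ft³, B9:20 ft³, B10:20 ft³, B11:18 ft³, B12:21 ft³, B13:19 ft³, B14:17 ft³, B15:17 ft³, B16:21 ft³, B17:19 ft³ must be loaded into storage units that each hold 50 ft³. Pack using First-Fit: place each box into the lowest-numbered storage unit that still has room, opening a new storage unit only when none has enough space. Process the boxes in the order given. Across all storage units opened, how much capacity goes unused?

Put B1 (16 ft³) in storage unit 1; 34 ft³ remain.
Put B2 (17 ft³) in storage unit 1; 17 ft³ remain.
Put B3 (18 ft³) in storage unit 2; 32 ft³ remain.
Put B4 (17 ft³) in storage unit 1; 0 ft³ remain.
Put B5 (16 ft³) in storage unit 2; 16 ft³ remain.
Put B6 (17 ft³) in storage unit 3; 33 ft³ remain.
Put B7 (20 ft³) in storage unit 3; 13 ft³ remain.
Put B8 (19 ft³) in storage unit 4; 31 ft³ remain.
Put B9 (20 ft³) in storage unit 4; 11 ft³ remain.
Put B10 (20 ft³) in storage unit 5; 30 ft³ remain.
Put B11 (18 ft³) in storage unit 5; 12 ft³ remain.
Put B12 (21 ft³) in storage unit 6; 29 ft³ remain.
Put B13 (19 ft³) in storage unit 6; 10 ft³ remain.
Put B14 (17 ft³) in storage unit 7; 33 ft³ remain.
Put B15 (17 ft³) in storage unit 7; 16 ft³ remain.
Put B16 (21 ft³) in storage unit 8; 29 ft³ remain.
Put B17 (19 ft³) in storage unit 8; 10 ft³ remain.
8 storage units × 50 ft³ = 400 ft³; used 312 ft³; unused 88 ft³.

88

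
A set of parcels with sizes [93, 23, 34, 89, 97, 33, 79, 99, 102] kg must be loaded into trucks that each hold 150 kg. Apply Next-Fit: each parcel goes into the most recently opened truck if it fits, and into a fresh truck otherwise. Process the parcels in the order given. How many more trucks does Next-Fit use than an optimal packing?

Next-Fit: [93,23,34] [89] [97,33] [79] [99] [102] → 6 trucks.
6 parcels exceed 75 kg (half the capacity), and no two of those can share a truck, so at least 6 trucks are needed.
So 6 is already optimal.

0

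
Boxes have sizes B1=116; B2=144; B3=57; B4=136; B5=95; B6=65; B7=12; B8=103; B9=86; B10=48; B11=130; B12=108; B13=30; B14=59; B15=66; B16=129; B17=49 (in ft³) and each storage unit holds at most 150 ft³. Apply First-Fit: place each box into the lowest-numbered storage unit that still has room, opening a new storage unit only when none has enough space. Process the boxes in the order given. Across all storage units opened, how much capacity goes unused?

217

Put B1 (116 ft³) in storage unit 1; 34 ft³ remain.
Put B2 (144 ft³) in storage unit 2; 6 ft³ remain.
Put B3 (57 ft³) in storage unit 3; 93 ft³ remain.
Put B4 (136 ft³) in storage unit 4; 14 ft³ remain.
Put B5 (95 ft³) in storage unit 5; 55 ft³ remain.
Put B6 (65 ft³) in storage unit 3; 28 ft³ remain.
Put B7 (12 ft³) in storage unit 1; 22 ft³ remain.
Put B8 (103 ft³) in storage unit 6; 47 ft³ remain.
Put B9 (86 ft³) in storage unit 7; 64 ft³ remain.
Put B10 (48 ft³) in storage unit 5; 7 ft³ remain.
Put B11 (130 ft³) in storage unit 8; 20 ft³ remain.
Put B12 (108 ft³) in storage unit 9; 42 ft³ remain.
Put B13 (30 ft³) in storage unit 6; 17 ft³ remain.
Put B14 (59 ft³) in storage unit 7; 5 ft³ remain.
Put B15 (66 ft³) in storage unit 10; 84 ft³ remain.
Put B16 (129 ft³) in storage unit 11; 21 ft³ remain.
Put B17 (49 ft³) in storage unit 10; 35 ft³ remain.
11 storage units × 150 ft³ = 1650 ft³; used 1433 ft³; unused 217 ft³.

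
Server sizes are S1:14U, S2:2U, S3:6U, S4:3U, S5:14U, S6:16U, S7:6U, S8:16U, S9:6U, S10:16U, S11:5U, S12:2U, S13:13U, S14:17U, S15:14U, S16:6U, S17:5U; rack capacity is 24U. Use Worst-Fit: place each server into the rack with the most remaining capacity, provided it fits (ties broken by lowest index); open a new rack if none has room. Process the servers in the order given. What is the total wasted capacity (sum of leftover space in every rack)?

31

S1 (14U) → rack 1 (remaining 10U)
S2 (2U) → rack 1 (remaining 8U)
S3 (6U) → rack 1 (remaining 2U)
S4 (3U) → rack 2 (remaining 21U)
S5 (14U) → rack 2 (remaining 7U)
S6 (16U) → rack 3 (remaining 8U)
S7 (6U) → rack 3 (remaining 2U)
S8 (16U) → rack 4 (remaining 8U)
S9 (6U) → rack 4 (remaining 2U)
S10 (16U) → rack 5 (remaining 8U)
S11 (5U) → rack 5 (remaining 3U)
S12 (2U) → rack 2 (remaining 5U)
S13 (13U) → rack 6 (remaining 11U)
S14 (17U) → rack 7 (remaining 7U)
S15 (14U) → rack 8 (remaining 10U)
S16 (6U) → rack 6 (remaining 5U)
S17 (5U) → rack 8 (remaining 5U)
8 racks × 24U = 192U; used 161U; unused 31U.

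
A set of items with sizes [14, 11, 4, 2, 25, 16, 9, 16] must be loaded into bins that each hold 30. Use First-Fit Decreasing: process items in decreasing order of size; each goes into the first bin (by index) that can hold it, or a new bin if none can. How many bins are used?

4

Sorted descending: 25, 16, 16, 14, 11, 9, 4, 2.
25 → bin 1 (remaining 5)
16 → bin 2 (remaining 14)
16 → bin 3 (remaining 14)
14 → bin 2 (remaining 0)
11 → bin 3 (remaining 3)
9 → bin 4 (remaining 21)
4 → bin 1 (remaining 1)
2 → bin 3 (remaining 1)
Final bins: [25,4] [16,14] [16,11,2] [9].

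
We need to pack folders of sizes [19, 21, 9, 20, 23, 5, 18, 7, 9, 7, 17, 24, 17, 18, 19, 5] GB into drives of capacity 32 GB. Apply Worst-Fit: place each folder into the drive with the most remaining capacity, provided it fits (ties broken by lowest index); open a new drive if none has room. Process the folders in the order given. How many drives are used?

Put 19 GB in drive 1; 13 GB remain.
Put 21 GB in drive 2; 11 GB remain.
Put 9 GB in drive 1; 4 GB remain.
Put 20 GB in drive 3; 12 GB remain.
Put 23 GB in drive 4; 9 GB remain.
Put 5 GB in drive 3; 7 GB remain.
Put 18 GB in drive 5; 14 GB remain.
Put 7 GB in drive 5; 7 GB remain.
Put 9 GB in drive 2; 2 GB remain.
Put 7 GB in drive 4; 2 GB remain.
Put 17 GB in drive 6; 15 GB remain.
Put 24 GB in drive 7; 8 GB remain.
Put 17 GB in drive 8; 15 GB remain.
Put 18 GB in drive 9; 14 GB remain.
Put 19 GB in drive 10; 13 GB remain.
Put 5 GB in drive 6; 10 GB remain.

10 drives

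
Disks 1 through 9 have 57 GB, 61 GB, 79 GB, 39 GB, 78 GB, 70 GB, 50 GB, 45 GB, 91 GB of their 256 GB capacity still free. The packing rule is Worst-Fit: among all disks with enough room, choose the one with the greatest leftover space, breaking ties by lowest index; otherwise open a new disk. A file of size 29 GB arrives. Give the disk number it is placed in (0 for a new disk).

Disks with room: disk 1 (57 GB), disk 2 (61 GB), disk 3 (79 GB), disk 4 (39 GB), disk 5 (78 GB), disk 6 (70 GB), disk 7 (50 GB), disk 8 (45 GB), disk 9 (91 GB).
Most room is disk 9 with 91 GB free.

9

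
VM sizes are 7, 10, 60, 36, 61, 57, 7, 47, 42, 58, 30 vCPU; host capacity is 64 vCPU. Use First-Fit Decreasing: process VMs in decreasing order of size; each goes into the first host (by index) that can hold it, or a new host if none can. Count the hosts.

Sorted descending: 61, 60, 58, 57, 47, 42, 36, 30, 10, 7, 7.
host 1: place 61 vCPU, 3 vCPU left
host 2: place 60 vCPU, 4 vCPU left
host 3: place 58 vCPU, 6 vCPU left
host 4: place 57 vCPU, 7 vCPU left
host 5: place 47 vCPU, 17 vCPU left
host 6: place 42 vCPU, 22 vCPU left
host 7: place 36 vCPU, 28 vCPU left
host 8: place 30 vCPU, 34 vCPU left
host 5: place 10 vCPU, 7 vCPU left
host 4: place 7 vCPU, 0 vCPU left
host 5: place 7 vCPU, 0 vCPU left
Final hosts: [61] [60] [58] [57,7] [47,10,7] [42] [36] [30].

8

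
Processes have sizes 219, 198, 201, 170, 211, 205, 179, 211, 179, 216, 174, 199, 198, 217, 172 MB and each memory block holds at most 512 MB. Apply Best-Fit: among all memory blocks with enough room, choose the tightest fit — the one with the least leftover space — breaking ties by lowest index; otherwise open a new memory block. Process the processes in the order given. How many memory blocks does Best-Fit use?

8 memory blocks

219 MB → memory block 1 (remaining 293 MB)
198 MB → memory block 1 (remaining 95 MB)
201 MB → memory block 2 (remaining 311 MB)
170 MB → memory block 2 (remaining 141 MB)
211 MB → memory block 3 (remaining 301 MB)
205 MB → memory block 3 (remaining 96 MB)
179 MB → memory block 4 (remaining 333 MB)
211 MB → memory block 4 (remaining 122 MB)
179 MB → memory block 5 (remaining 333 MB)
216 MB → memory block 5 (remaining 117 MB)
174 MB → memory block 6 (remaining 338 MB)
199 MB → memory block 6 (remaining 139 MB)
198 MB → memory block 7 (remaining 314 MB)
217 MB → memory block 7 (remaining 97 MB)
172 MB → memory block 8 (remaining 340 MB)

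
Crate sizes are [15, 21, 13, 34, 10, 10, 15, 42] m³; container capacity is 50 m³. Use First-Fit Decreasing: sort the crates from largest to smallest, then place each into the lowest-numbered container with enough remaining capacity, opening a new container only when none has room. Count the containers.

Sorted descending: 42, 34, 21, 15, 15, 13, 10, 10.
42 m³ → container 1 (remaining 8 m³)
34 m³ → container 2 (remaining 16 m³)
21 m³ → container 3 (remaining 29 m³)
15 m³ → container 2 (remaining 1 m³)
15 m³ → container 3 (remaining 14 m³)
13 m³ → container 3 (remaining 1 m³)
10 m³ → container 4 (remaining 40 m³)
10 m³ → container 4 (remaining 30 m³)
Final containers: [42] [34,15] [21,15,13] [10,10].

4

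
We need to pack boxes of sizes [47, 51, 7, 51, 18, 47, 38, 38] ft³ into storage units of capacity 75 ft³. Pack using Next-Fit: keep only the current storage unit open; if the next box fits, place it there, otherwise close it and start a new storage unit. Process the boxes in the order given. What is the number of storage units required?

6

storage unit 1: place 47 ft³, 28 ft³ left
storage unit 2: place 51 ft³, 24 ft³ left
storage unit 2: place 7 ft³, 17 ft³ left
storage unit 3: place 51 ft³, 24 ft³ left
storage unit 3: place 18 ft³, 6 ft³ left
storage unit 4: place 47 ft³, 28 ft³ left
storage unit 5: place 38 ft³, 37 ft³ left
storage unit 6: place 38 ft³, 37 ft³ left
Final storage units: [47] [51,7] [51,18] [47] [38] [38].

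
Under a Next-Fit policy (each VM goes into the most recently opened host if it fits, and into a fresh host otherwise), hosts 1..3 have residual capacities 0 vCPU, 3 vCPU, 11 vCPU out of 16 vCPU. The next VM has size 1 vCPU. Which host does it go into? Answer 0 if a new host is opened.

3

Next-Fit only looks at host 3, which has 11 vCPU free.
1 vCPU fits there.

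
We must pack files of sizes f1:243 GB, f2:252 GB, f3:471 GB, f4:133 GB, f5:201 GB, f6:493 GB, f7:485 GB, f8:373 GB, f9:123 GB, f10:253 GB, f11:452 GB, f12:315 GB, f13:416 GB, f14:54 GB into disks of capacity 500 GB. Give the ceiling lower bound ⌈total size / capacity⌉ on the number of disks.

Total size = 243 + 252 + 471 + 133 + 201 + 493 + 485 + 373 + 123 + 253 + 452 + 315 + 416 + 54 = 4264 GB.
⌈4264 / 500⌉ = 9.

9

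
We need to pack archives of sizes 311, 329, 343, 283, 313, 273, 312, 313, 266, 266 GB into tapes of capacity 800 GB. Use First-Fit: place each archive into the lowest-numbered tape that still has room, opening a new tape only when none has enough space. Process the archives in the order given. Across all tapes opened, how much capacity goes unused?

991

311 GB → tape 1 (remaining 489 GB)
329 GB → tape 1 (remaining 160 GB)
343 GB → tape 2 (remaining 457 GB)
283 GB → tape 2 (remaining 174 GB)
313 GB → tape 3 (remaining 487 GB)
273 GB → tape 3 (remaining 214 GB)
312 GB → tape 4 (remaining 488 GB)
313 GB → tape 4 (remaining 175 GB)
266 GB → tape 5 (remaining 534 GB)
266 GB → tape 5 (remaining 268 GB)
5 tapes × 800 GB = 4000 GB; used 3009 GB; unused 991 GB.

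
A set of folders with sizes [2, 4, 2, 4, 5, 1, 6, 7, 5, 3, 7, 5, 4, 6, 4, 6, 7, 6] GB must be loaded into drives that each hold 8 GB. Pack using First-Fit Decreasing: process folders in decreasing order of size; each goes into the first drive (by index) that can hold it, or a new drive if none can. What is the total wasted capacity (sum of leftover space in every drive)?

Sorted descending: 7, 7, 7, 6, 6, 6, 6, 5, 5, 5, 4, 4, 4, 4, 3, 2, 2, 1.
7 GB → drive 1 (remaining 1 GB)
7 GB → drive 2 (remaining 1 GB)
7 GB → drive 3 (remaining 1 GB)
6 GB → drive 4 (remaining 2 GB)
6 GB → drive 5 (remaining 2 GB)
6 GB → drive 6 (remaining 2 GB)
6 GB → drive 7 (remaining 2 GB)
5 GB → drive 8 (remaining 3 GB)
5 GB → drive 9 (remaining 3 GB)
5 GB → drive 10 (remaining 3 GB)
4 GB → drive 11 (remaining 4 GB)
4 GB → drive 11 (remaining 0 GB)
4 GB → drive 12 (remaining 4 GB)
4 GB → drive 12 (remaining 0 GB)
3 GB → drive 8 (remaining 0 GB)
2 GB → drive 4 (remaining 0 GB)
2 GB → drive 5 (remaining 0 GB)
1 GB → drive 1 (remaining 0 GB)
12 drives × 8 GB = 96 GB; used 84 GB; unused 12 GB.

12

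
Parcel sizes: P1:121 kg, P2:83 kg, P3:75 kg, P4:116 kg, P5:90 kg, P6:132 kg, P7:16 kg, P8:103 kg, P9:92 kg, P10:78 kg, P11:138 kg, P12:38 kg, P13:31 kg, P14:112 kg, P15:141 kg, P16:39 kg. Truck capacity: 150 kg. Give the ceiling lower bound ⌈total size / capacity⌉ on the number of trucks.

10

Total size = 121 + 83 + 75 + 116 + 90 + 132 + 16 + 103 + 92 + 78 + 138 + 38 + 31 + 112 + 141 + 39 = 1405 kg.
⌈1405 / 150⌉ = 10.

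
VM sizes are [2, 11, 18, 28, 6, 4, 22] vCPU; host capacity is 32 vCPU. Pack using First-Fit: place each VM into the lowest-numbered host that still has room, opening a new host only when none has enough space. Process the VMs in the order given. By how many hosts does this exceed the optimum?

0

First-Fit: [2,11,18] [28,4] [6,22] → 3 hosts.
Total size 91 vCPU; any packing needs at least ⌈91/32⌉ = 3 hosts.
So 3 is already optimal.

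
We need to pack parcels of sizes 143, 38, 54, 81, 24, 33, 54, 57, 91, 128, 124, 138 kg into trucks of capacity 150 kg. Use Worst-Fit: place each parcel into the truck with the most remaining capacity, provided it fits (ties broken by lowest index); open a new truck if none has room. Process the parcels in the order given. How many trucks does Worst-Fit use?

truck 1: place 143 kg, 7 kg left
truck 2: place 38 kg, 112 kg left
truck 2: place 54 kg, 58 kg left
truck 3: place 81 kg, 69 kg left
truck 3: place 24 kg, 45 kg left
truck 2: place 33 kg, 25 kg left
truck 4: place 54 kg, 96 kg left
truck 4: place 57 kg, 39 kg left
truck 5: place 91 kg, 59 kg left
truck 6: place 128 kg, 22 kg left
truck 7: place 124 kg, 26 kg left
truck 8: place 138 kg, 12 kg left

8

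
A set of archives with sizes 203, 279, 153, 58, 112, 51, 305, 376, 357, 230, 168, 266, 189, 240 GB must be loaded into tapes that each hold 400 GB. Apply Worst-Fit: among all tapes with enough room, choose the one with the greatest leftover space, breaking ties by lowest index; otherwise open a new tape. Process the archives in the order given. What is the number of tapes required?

203 GB → tape 1 (remaining 197 GB)
279 GB → tape 2 (remaining 121 GB)
153 GB → tape 1 (remaining 44 GB)
58 GB → tape 2 (remaining 63 GB)
112 GB → tape 3 (remaining 288 GB)
51 GB → tape 3 (remaining 237 GB)
305 GB → tape 4 (remaining 95 GB)
376 GB → tape 5 (remaining 24 GB)
357 GB → tape 6 (remaining 43 GB)
230 GB → tape 3 (remaining 7 GB)
168 GB → tape 7 (remaining 232 GB)
266 GB → tape 8 (remaining 134 GB)
189 GB → tape 7 (remaining 43 GB)
240 GB → tape 9 (remaining 160 GB)
Final tapes: [203,153] [279,58] [112,51,230] [305] [376] [357] [168,189] [266] [240].

9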